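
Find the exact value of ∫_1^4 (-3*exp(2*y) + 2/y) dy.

An antiderivative is F(y) = -3*exp(2*y)/2 + 2*log(y).
Then F(4) - F(1) = (-3*exp(8)/2 + log(16)) - (-3*exp(2)/2) = -3*exp(8)/2 + log(16) + 3*exp(2)/2.

-3*exp(8)/2 + log(16) + 3*exp(2)/2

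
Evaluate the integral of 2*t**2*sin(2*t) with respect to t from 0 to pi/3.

Integrate by parts twice (u = t^2, dv = 2*sin(2*t) dt).
An antiderivative is F(t) = -t**2*cos(2*t) + t*sin(2*t) + cos(2*t)/2.
Then F(pi/3) - F(0) = (-1/4 + pi**2/18 + sqrt(3)*pi/6) - (1/2) = -3/4 + pi**2/18 + sqrt(3)*pi/6.

-3/4 + pi**2/18 + sqrt(3)*pi/6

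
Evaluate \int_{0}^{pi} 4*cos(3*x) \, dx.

0

An antiderivative is F(x) = 4*sin(3*x)/3.
Then F(pi) - F(0) = (0) - (0) = 0.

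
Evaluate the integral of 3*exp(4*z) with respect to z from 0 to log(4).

Let u = exp(z), so du = exp(z) dz. When z = 0, u = 1; when z = log(4), u = 4.
The integral becomes 3·∫ u**3 du from 1 to 4, with antiderivative 3*u**4/4.
Back in z: F(z) = 3*exp(4*z)/4.
Then F(log(4)) - F(0) = (192) - (3/4) = 765/4.

765/4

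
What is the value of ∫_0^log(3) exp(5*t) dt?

Let u = exp(t), so du = exp(t) dt. When t = 0, u = 1; when t = log(3), u = 3.
The integral becomes ∫ u**4 du from 1 to 3, with antiderivative u**5/5.
Back in t: F(t) = exp(5*t)/5.
Then F(log(3)) - F(0) = (243/5) - (1/5) = 242/5.

242/5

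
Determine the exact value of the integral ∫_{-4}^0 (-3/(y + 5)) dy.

-3*log(5)

An antiderivative is F(y) = -3*log(y + 5).
Then F(0) - F(-4) = (-3*log(5)) - (0) = -3*log(5).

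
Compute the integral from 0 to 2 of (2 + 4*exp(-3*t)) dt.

An antiderivative is F(t) = 2*t - 4*exp(-3*t)/3.
Then F(2) - F(0) = (4 - 4*exp(-6)/3) - (-4/3) = 16/3 - 4*exp(-6)/3.

16/3 - 4*exp(-6)/3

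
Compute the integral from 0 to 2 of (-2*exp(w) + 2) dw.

An antiderivative is F(w) = 2*w - 2*exp(w).
Then F(2) - F(0) = (4 - 2*exp(2)) - (-2) = 6 - 2*exp(2).

6 - 2*exp(2)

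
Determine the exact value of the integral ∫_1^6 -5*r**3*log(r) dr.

Integrate by parts once (u = ln r, dv = -5*r**3 dr).
An antiderivative is F(r) = -5*r**4*(4*log(r) - 1)/16.
Then F(6) - F(1) = (-1620*log(3) - 1620*log(2) + 405) - (5/16) = -1620*log(3) - 1620*log(2) + 6475/16.

-1620*log(3) - 1620*log(2) + 6475/16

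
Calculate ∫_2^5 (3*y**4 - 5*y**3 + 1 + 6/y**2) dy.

By the power rule, an antiderivative is F(y) = 3*y**5/5 - 5*y**4/4 + y - 6/y.
Then F(5) - F(2) = (21951/20) - (-9/5) = 21987/20.

21987/20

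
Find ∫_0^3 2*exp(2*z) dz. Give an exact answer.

-1 + exp(6)

Let u = 2*z, so du = 2 dz. When z = 0, u = 0; when z = 3, u = 6.
The integral becomes ∫ exp(u) du from 0 to 6, with antiderivative exp(u).
Back in z: F(z) = exp(2*z).
Then F(3) - F(0) = (exp(6)) - (1) = -1 + exp(6).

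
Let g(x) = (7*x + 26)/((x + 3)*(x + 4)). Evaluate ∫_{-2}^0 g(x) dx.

Factor the denominator: x**2 + 7*x + 12 = (x + 4)(x + 3).
Partial fractions: (7*x + 26)/((x + 3)*(x + 4)) = 2/(x + 4) + 5/(x + 3).
An antiderivative is F(x) = 5*log(x + 3) + 2*log(x + 4).
Then F(0) - F(-2) = (4*log(2) + 5*log(3)) - (log(4)) = 2*log(2) + 5*log(3).

2*log(2) + 5*log(3)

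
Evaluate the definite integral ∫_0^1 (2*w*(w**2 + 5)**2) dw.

91/3

Let u = w**2 + 5, so du = 2*w dw. When w = 0, u = 5; when w = 1, u = 6.
The integral becomes ∫ u**2 du from 5 to 6, with antiderivative u**3/3.
Back in w: F(w) = (w**2 + 5)**3/3.
Then F(1) - F(0) = (72) - (125/3) = 91/3.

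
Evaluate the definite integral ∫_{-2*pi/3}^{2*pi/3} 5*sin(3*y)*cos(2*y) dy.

Use the identity sin(3*y)cos(2*y) = [sin(5*y) + sin(y)]/2.
An antiderivative is F(y) = -5*cos(y)/2 - cos(5*y)/2.
Then F(2*pi/3) - F(-2*pi/3) = (3/2) - (3/2) = 0.

0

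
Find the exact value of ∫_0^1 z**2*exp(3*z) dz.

Integrate by parts twice (u = z^2, dv = exp(3*z) dz).
An antiderivative is F(z) = (9*z**2 - 6*z + 2)*exp(3*z)/27.
Then F(1) - F(0) = (5*exp(3)/27) - (2/27) = -2/27 + 5*exp(3)/27.

-2/27 + 5*exp(3)/27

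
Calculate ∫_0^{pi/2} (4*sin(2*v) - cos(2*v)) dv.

An antiderivative is F(v) = -sin(2*v)/2 - 2*cos(2*v).
Then F(pi/2) - F(0) = (2) - (-2) = 4.

4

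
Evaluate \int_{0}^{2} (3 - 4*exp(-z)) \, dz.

An antiderivative is F(z) = 3*z + 4*exp(-z).
Then F(2) - F(0) = (4*exp(-2) + 6) - (4) = 4*exp(-2) + 2.

4*exp(-2) + 2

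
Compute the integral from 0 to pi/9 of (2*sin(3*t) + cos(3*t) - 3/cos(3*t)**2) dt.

1/3 - 5*sqrt(3)/6

An antiderivative is F(t) = sin(3*t)/3 - 2*cos(3*t)/3 - tan(3*t).
Then F(pi/9) - F(0) = (-5*sqrt(3)/6 - 1/3) - (-2/3) = 1/3 - 5*sqrt(3)/6.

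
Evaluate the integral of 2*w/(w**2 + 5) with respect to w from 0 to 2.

log(9/5)

Let u = w**2 + 5, so du = 2*w dw. When w = 0, u = 5; when w = 2, u = 9.
The integral becomes ∫ 1/u du from 5 to 9, with antiderivative log(u).
Back in w: F(w) = log(w**2 + 5).
Then F(2) - F(0) = (log(9)) - (log(5)) = log(9/5).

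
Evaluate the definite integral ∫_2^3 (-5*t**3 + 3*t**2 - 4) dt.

By the power rule, an antiderivative is F(t) = -5*t**4/4 + t**3 - 4*t.
Then F(3) - F(2) = (-345/4) - (-20) = -265/4.

-265/4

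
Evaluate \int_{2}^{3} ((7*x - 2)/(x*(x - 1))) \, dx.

Factor the denominator: x**2 - x = x(x - 1).
Partial fractions: (7*x - 2)/(x*(x - 1)) = 2/x + 5/(x - 1).
An antiderivative is F(x) = 2*log(x) + 5*log(x - 1).
Then F(3) - F(2) = (2*log(3) + 5*log(2)) - (log(4)) = log(72).

log(72)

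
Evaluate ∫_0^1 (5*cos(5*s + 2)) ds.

-sin(2) + sin(7)

Let u = 5*s + 2, so du = 5 ds. When s = 0, u = 2; when s = 1, u = 7.
The integral becomes ∫ cos(u) du from 2 to 7, with antiderivative sin(u).
Back in s: F(s) = sin(5*s + 2).
Then F(1) - F(0) = (sin(7)) - (sin(2)) = -sin(2) + sin(7).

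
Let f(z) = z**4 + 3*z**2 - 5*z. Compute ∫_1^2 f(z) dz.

57/10

By the power rule, an antiderivative is F(z) = z**5/5 + z**3 - 5*z**2/2.
Then F(2) - F(1) = (22/5) - (-13/10) = 57/10.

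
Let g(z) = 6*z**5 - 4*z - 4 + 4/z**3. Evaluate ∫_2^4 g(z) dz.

32003/8

By the power rule, an antiderivative is F(z) = z**6 - 2*z**2 - 4*z - 2/z**2.
Then F(4) - F(2) = (32383/8) - (95/2) = 32003/8.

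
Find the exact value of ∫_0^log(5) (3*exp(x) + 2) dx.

An antiderivative is F(x) = 2*x + 3*exp(x).
Then F(log(5)) - F(0) = (log(25) + 15) - (3) = 2*log(5) + 12.

2*log(5) + 12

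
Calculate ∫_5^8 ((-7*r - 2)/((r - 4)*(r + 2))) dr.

Factor the denominator: r**2 - 2*r - 8 = (r + 2)(r - 4).
Partial fractions: (-7*r - 2)/((r - 4)*(r + 2)) = -2/(r + 2) - 5/(r - 4).
An antiderivative is F(r) = -5*log(r - 4) - 2*log(r + 2).
Then F(8) - F(5) = (-12*log(2) - 2*log(5)) - (-log(49)) = -12*log(2) - 2*log(5) + 2*log(7).

-12*log(2) - 2*log(5) + 2*log(7)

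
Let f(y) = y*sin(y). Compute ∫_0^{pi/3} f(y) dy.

-pi/6 + sqrt(3)/2

Integrate by parts once (u = y, dv = sin(y) dy).
An antiderivative is F(y) = -y*cos(y) + sin(y).
Then F(pi/3) - F(0) = (-pi/6 + sqrt(3)/2) - (0) = -pi/6 + sqrt(3)/2.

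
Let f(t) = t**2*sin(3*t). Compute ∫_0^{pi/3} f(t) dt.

Integrate by parts twice (u = t^2, dv = sin(3*t) dt).
An antiderivative is F(t) = -t**2*cos(3*t)/3 + 2*t*sin(3*t)/9 + 2*cos(3*t)/27.
Then F(pi/3) - F(0) = (-2/27 + pi**2/27) - (2/27) = -4/27 + pi**2/27.

-4/27 + pi**2/27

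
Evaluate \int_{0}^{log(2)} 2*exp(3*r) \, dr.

Let u = exp(r), so du = exp(r) dr. When r = 0, u = 1; when r = log(2), u = 2.
The integral becomes 2·∫ u**2 du from 1 to 2, with antiderivative 2*u**3/3.
Back in r: F(r) = 2*exp(3*r)/3.
Then F(log(2)) - F(0) = (16/3) - (2/3) = 14/3.

14/3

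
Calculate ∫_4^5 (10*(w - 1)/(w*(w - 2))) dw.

-15*log(2) + 5*log(3) + 5*log(5)

Factor the denominator: w**2 - 2*w = w(w - 2).
Partial fractions: 10*(w - 1)/(w*(w - 2)) = 5/w + 5/(w - 2).
An antiderivative is F(w) = 5*log(w) + 5*log(w - 2).
Then F(5) - F(4) = (5*log(3) + 5*log(5)) - (15*log(2)) = -15*log(2) + 5*log(3) + 5*log(5).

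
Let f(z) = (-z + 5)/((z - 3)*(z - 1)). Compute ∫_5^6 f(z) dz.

log(24/25)

Factor the denominator: z**2 - 4*z + 3 = (z - 1)(z - 3).
Partial fractions: (-z + 5)/((z - 3)*(z - 1)) = -2/(z - 1) + 1/(z - 3).
An antiderivative is F(z) = log(z - 3) - 2*log(z - 1).
Then F(6) - F(5) = (log(3/25)) - (-log(8)) = log(24/25).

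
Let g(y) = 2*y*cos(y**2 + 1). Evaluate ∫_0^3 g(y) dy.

Let u = y**2 + 1, so du = 2*y dy. When y = 0, u = 1; when y = 3, u = 10.
The integral becomes ∫ cos(u) du from 1 to 10, with antiderivative sin(u).
Back in y: F(y) = sin(y**2 + 1).
Then F(3) - F(0) = (sin(10)) - (sin(1)) = -sin(1) + sin(10).

-sin(1) + sin(10)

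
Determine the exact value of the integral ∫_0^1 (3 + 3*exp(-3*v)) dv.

4 - exp(-3)

An antiderivative is F(v) = 3*v - exp(-3*v).
Then F(1) - F(0) = (3 - exp(-3)) - (-1) = 4 - exp(-3).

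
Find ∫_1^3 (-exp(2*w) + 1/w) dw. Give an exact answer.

An antiderivative is F(w) = -exp(2*w)/2 + log(w).
Then F(3) - F(1) = (-exp(6)/2 + log(3)) - (-exp(2)/2) = -exp(6)/2 + log(3) + exp(2)/2.

-exp(6)/2 + log(3) + exp(2)/2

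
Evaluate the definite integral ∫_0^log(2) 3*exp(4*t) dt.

Let u = exp(t), so du = exp(t) dt. When t = 0, u = 1; when t = log(2), u = 2.
The integral becomes 3·∫ u**3 du from 1 to 2, with antiderivative 3*u**4/4.
Back in t: F(t) = 3*exp(4*t)/4.
Then F(log(2)) - F(0) = (12) - (3/4) = 45/4.

45/4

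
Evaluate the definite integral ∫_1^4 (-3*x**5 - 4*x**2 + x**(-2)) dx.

By the power rule, an antiderivative is F(x) = -x**6/2 - 4*x**3/3 - 1/x.
Then F(4) - F(1) = (-25603/12) - (-17/6) = -8523/4.

-8523/4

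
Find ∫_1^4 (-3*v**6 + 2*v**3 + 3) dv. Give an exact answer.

By the power rule, an antiderivative is F(v) = -3*v**7/7 + v**4/2 + 3*v.
Then F(4) - F(1) = (-48172/7) - (43/14) = -96387/14.

-96387/14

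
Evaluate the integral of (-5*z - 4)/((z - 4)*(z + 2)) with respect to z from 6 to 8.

-log(20)

Factor the denominator: z**2 - 2*z - 8 = (z + 2)(z - 4).
Partial fractions: (-5*z - 4)/((z - 4)*(z + 2)) = -1/(z + 2) - 4/(z - 4).
An antiderivative is F(z) = -4*log(z - 4) - log(z + 2).
Then F(8) - F(6) = (-9*log(2) - log(5)) - (-7*log(2)) = -log(20).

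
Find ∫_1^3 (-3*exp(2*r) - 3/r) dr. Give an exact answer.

-3*exp(6)/2 - log(27) + 3*exp(2)/2

An antiderivative is F(r) = -3*exp(2*r)/2 - 3*log(r).
Then F(3) - F(1) = (-3*exp(6)/2 - log(27)) - (-3*exp(2)/2) = -3*exp(6)/2 - log(27) + 3*exp(2)/2.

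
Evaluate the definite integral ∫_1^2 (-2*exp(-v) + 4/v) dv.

An antiderivative is F(v) = 4*log(v) + 2*exp(-v).
Then F(2) - F(1) = (2*exp(-2) + 4*log(2)) - (2*exp(-1)) = -2*exp(-1) + 2*exp(-2) + 4*log(2).

-2*exp(-1) + 2*exp(-2) + 4*log(2)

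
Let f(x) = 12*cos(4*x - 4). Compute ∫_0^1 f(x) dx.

3*sin(4)

Let u = 4*x - 4, so du = 4 dx. When x = 0, u = -4; when x = 1, u = 0.
The integral becomes 3·∫ cos(u) du from -4 to 0, with antiderivative 3*sin(u).
Back in x: F(x) = 3*sin(4*x - 4).
Then F(1) - F(0) = (0) - (-3*sin(4)) = 3*sin(4).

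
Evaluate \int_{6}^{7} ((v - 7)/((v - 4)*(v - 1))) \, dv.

log(24/25)

Factor the denominator: v**2 - 5*v + 4 = (v - 1)(v - 4).
Partial fractions: (v - 7)/((v - 4)*(v - 1)) = 2/(v - 1) - 1/(v - 4).
An antiderivative is F(v) = -log(v - 4) + 2*log(v - 1).
Then F(7) - F(6) = (log(12)) - (log(25/2)) = log(24/25).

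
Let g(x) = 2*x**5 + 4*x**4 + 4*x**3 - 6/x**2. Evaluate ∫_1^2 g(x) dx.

By the power rule, an antiderivative is F(x) = x**6/3 + 4*x**5/5 + x**4 + 6/x.
Then F(2) - F(1) = (989/15) - (122/15) = 289/5.

289/5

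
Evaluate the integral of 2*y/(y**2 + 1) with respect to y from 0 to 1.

Let u = y**2 + 1, so du = 2*y dy. When y = 0, u = 1; when y = 1, u = 2.
The integral becomes ∫ 1/u du from 1 to 2, with antiderivative log(u).
Back in y: F(y) = log(y**2 + 1).
Then F(1) - F(0) = (log(2)) - (0) = log(2).

log(2)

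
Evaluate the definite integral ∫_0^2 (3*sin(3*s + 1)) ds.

Let u = 3*s + 1, so du = 3 ds. When s = 0, u = 1; when s = 2, u = 7.
The integral becomes ∫ sin(u) du from 1 to 7, with antiderivative -cos(u).
Back in s: F(s) = -cos(3*s + 1).
Then F(2) - F(0) = (-cos(7)) - (-cos(1)) = -cos(7) + cos(1).

-cos(7) + cos(1)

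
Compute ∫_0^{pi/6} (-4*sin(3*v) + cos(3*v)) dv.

-1

An antiderivative is F(v) = sin(3*v)/3 + 4*cos(3*v)/3.
Then F(pi/6) - F(0) = (1/3) - (4/3) = -1.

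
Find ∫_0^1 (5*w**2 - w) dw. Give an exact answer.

By the power rule, an antiderivative is F(w) = 5*w**3/3 - w**2/2.
Then F(1) - F(0) = (7/6) - (0) = 7/6.

7/6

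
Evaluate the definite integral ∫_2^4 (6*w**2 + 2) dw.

By the power rule, an antiderivative is F(w) = 2*w**3 + 2*w.
Then F(4) - F(2) = (136) - (20) = 116.

116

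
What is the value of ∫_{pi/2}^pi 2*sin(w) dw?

2

An antiderivative is F(w) = -2*cos(w).
Then F(pi) - F(pi/2) = (2) - (0) = 2.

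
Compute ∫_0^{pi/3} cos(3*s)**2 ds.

pi/6

Use the identity cos^2(3*s) = (1 + cos(6*s))/2.
An antiderivative is F(s) = s/2 + sin(6*s)/12.
Then F(pi/3) - F(0) = (pi/6) - (0) = pi/6.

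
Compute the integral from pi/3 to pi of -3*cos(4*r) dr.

An antiderivative is F(r) = -3*sin(4*r)/4.
Then F(pi) - F(pi/3) = (0) - (3*sqrt(3)/8) = -3*sqrt(3)/8.

-3*sqrt(3)/8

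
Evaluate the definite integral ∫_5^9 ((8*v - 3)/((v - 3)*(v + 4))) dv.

Factor the denominator: v**2 + v - 12 = (v + 4)(v - 3).
Partial fractions: (8*v - 3)/((v - 3)*(v + 4)) = 5/(v + 4) + 3/(v - 3).
An antiderivative is F(v) = 3*log(v - 3) + 5*log(v + 4).
Then F(9) - F(5) = (3*log(2) + 3*log(3) + 5*log(13)) - (3*log(2) + 10*log(3)) = -7*log(3) + 5*log(13).

-7*log(3) + 5*log(13)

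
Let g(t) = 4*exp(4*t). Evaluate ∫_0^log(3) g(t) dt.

Let u = exp(t), so du = exp(t) dt. When t = 0, u = 1; when t = log(3), u = 3.
The integral becomes 4·∫ u**3 du from 1 to 3, with antiderivative u**4.
Back in t: F(t) = exp(4*t).
Then F(log(3)) - F(0) = (81) - (1) = 80.

80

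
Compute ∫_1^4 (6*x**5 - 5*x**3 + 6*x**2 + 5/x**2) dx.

3906

By the power rule, an antiderivative is F(x) = x**6 - 5*x**4/4 + 2*x**3 - 5/x.
Then F(4) - F(1) = (15611/4) - (-13/4) = 3906.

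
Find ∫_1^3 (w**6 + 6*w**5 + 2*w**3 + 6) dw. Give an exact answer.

By the power rule, an antiderivative is F(w) = w**7/7 + w**6 + w**4/2 + 6*w.
Then F(3) - F(1) = (15399/14) - (107/14) = 7646/7.

7646/7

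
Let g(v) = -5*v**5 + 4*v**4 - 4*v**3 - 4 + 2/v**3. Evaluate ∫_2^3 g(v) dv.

-81761/180

By the power rule, an antiderivative is F(v) = -5*v**6/6 + 4*v**5/5 - v**4 - 4*v - 1/v**2.
Then F(3) - F(2) = (-45559/90) - (-3119/60) = -81761/180.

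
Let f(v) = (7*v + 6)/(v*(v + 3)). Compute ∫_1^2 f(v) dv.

Factor the denominator: v**2 + 3*v = (v + 3)v.
Partial fractions: (7*v + 6)/(v*(v + 3)) = 5/(v + 3) + 2/v.
An antiderivative is F(v) = 2*log(v) + 5*log(v + 3).
Then F(2) - F(1) = (2*log(2) + 5*log(5)) - (10*log(2)) = -8*log(2) + 5*log(5).

-8*log(2) + 5*log(5)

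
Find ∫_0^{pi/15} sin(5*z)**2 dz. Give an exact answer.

-sqrt(3)/40 + pi/30

Use the identity sin^2(5*z) = (1 - cos(10*z))/2.
An antiderivative is F(z) = z/2 - sin(10*z)/20.
Then F(pi/15) - F(0) = (-sqrt(3)/40 + pi/30) - (0) = -sqrt(3)/40 + pi/30.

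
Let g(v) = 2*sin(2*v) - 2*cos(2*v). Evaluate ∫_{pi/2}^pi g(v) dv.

-2

An antiderivative is F(v) = -sin(2*v) - cos(2*v).
Then F(pi) - F(pi/2) = (-1) - (1) = -2.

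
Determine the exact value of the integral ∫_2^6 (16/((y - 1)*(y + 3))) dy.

-8*log(3) + 8*log(5)

Factor the denominator: y**2 + 2*y - 3 = (y + 3)(y - 1).
Partial fractions: 16/((y - 1)*(y + 3)) = -4/(y + 3) + 4/(y - 1).
An antiderivative is F(y) = 4*log(y - 1) - 4*log(y + 3).
Then F(6) - F(2) = (-8*log(3) + 4*log(5)) - (-4*log(5)) = -8*log(3) + 8*log(5).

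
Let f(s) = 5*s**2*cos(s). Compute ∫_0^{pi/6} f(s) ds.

-5 + 5*pi**2/72 + 5*sqrt(3)*pi/6

Integrate by parts twice (u = s^2, dv = 5*cos(s) ds).
An antiderivative is F(s) = 5*s**2*sin(s) + 10*s*cos(s) - 10*sin(s).
Then F(pi/6) - F(0) = (-5 + 5*pi**2/72 + 5*sqrt(3)*pi/6) - (0) = -5 + 5*pi**2/72 + 5*sqrt(3)*pi/6.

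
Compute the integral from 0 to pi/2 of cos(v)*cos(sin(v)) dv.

Let u = sin(v), so du = cos(v) dv. When v = 0, u = 0; when v = pi/2, u = 1.
The integral becomes ∫ cos(u) du from 0 to 1, with antiderivative sin(u).
Back in v: F(v) = sin(sin(v)).
Then F(pi/2) - F(0) = (sin(1)) - (0) = sin(1).

sin(1)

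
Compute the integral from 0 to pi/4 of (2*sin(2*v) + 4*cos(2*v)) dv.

3

An antiderivative is F(v) = 2*sin(2*v) - cos(2*v).
Then F(pi/4) - F(0) = (2) - (-1) = 3.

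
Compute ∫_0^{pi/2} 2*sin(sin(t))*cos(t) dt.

2 - 2*cos(1)

Let u = sin(t), so du = cos(t) dt. When t = 0, u = 0; when t = pi/2, u = 1.
The integral becomes 2·∫ sin(u) du from 0 to 1, with antiderivative -2*cos(u).
Back in t: F(t) = -2*cos(sin(t)).
Then F(pi/2) - F(0) = (-2*cos(1)) - (-2) = 2 - 2*cos(1).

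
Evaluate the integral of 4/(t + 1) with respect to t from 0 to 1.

An antiderivative is F(t) = 4*log(t + 1).
Then F(1) - F(0) = (log(16)) - (0) = log(16).

log(16)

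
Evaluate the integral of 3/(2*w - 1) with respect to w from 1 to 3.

An antiderivative is F(w) = 3*log(2*w - 1)/2.
Then F(3) - F(1) = (3*log(5)/2) - (0) = 3*log(5)/2.

3*log(5)/2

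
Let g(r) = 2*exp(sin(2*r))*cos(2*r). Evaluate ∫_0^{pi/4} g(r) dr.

Let u = sin(2*r), so du = 2*cos(2*r) dr. When r = 0, u = 0; when r = pi/4, u = 1.
The integral becomes ∫ exp(u) du from 0 to 1, with antiderivative exp(u).
Back in r: F(r) = exp(sin(2*r)).
Then F(pi/4) - F(0) = (E) - (1) = -1 + E.

-1 + E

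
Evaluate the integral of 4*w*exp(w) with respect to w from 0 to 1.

4

Integrate by parts once (u = w, dv = 4*exp(w) dw).
An antiderivative is F(w) = (4*w - 4)*exp(w).
Then F(1) - F(0) = (0) - (-4) = 4.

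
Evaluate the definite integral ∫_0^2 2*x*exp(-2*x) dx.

(-5 + exp(4))*exp(-4)/2

Integrate by parts once (u = x, dv = 2*exp(-2*x) dx).
An antiderivative is F(x) = (-2*x - 1)*exp(-2*x)/2.
Then F(2) - F(0) = (-5*exp(-4)/2) - (-1/2) = (-5 + exp(4))*exp(-4)/2.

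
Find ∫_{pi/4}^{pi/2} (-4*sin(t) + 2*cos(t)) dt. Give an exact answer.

2 - 3*sqrt(2)

An antiderivative is F(t) = 2*sin(t) + 4*cos(t).
Then F(pi/2) - F(pi/4) = (2) - (3*sqrt(2)) = 2 - 3*sqrt(2).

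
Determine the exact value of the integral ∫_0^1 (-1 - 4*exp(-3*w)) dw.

An antiderivative is F(w) = -w + 4*exp(-3*w)/3.
Then F(1) - F(0) = (-1 + 4*exp(-3)/3) - (4/3) = -7/3 + 4*exp(-3)/3.

-7/3 + 4*exp(-3)/3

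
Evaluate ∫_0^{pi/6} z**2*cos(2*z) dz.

Integrate by parts twice (u = z^2, dv = cos(2*z) dz).
An antiderivative is F(z) = z**2*sin(2*z)/2 + z*cos(2*z)/2 - sin(2*z)/4.
Then F(pi/6) - F(0) = (-sqrt(3)/8 + sqrt(3)*pi**2/144 + pi/24) - (0) = -sqrt(3)/8 + sqrt(3)*pi**2/144 + pi/24.

-sqrt(3)/8 + sqrt(3)*pi**2/144 + pi/24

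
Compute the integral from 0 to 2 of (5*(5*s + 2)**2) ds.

1720/3

Let u = 5*s + 2, so du = 5 ds. When s = 0, u = 2; when s = 2, u = 12.
The integral becomes ∫ u**2 du from 2 to 12, with antiderivative u**3/3.
Back in s: F(s) = (5*s + 2)**3/3.
Then F(2) - F(0) = (576) - (8/3) = 1720/3.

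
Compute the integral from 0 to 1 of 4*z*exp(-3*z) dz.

4/9 - 16*exp(-3)/9

Integrate by parts once (u = z, dv = 4*exp(-3*z) dz).
An antiderivative is F(z) = (-12*z - 4)*exp(-3*z)/9.
Then F(1) - F(0) = (-16*exp(-3)/9) - (-4/9) = 4/9 - 16*exp(-3)/9.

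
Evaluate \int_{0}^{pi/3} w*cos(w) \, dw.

-1/2 + sqrt(3)*pi/6

Integrate by parts once (u = w, dv = cos(w) dw).
An antiderivative is F(w) = w*sin(w) + cos(w).
Then F(pi/3) - F(0) = (1/2 + sqrt(3)*pi/6) - (1) = -1/2 + sqrt(3)*pi/6.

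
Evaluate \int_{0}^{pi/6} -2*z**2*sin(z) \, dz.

Integrate by parts twice (u = z^2, dv = -2*sin(z) dz).
An antiderivative is F(z) = 2*z**2*cos(z) - 4*z*sin(z) - 4*cos(z).
Then F(pi/6) - F(0) = (-2*sqrt(3) - pi/3 + sqrt(3)*pi**2/36) - (-4) = -2*sqrt(3) - pi/3 + sqrt(3)*pi**2/36 + 4.

-2*sqrt(3) - pi/3 + sqrt(3)*pi**2/36 + 4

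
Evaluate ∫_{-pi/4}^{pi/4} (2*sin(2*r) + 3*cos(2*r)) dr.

3

An antiderivative is F(r) = 3*sin(2*r)/2 - cos(2*r).
Then F(pi/4) - F(-pi/4) = (3/2) - (-3/2) = 3.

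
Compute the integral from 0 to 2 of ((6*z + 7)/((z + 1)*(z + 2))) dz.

Factor the denominator: z**2 + 3*z + 2 = (z + 2)(z + 1).
Partial fractions: (6*z + 7)/((z + 1)*(z + 2)) = 5/(z + 2) + 1/(z + 1).
An antiderivative is F(z) = log(z + 1) + 5*log(z + 2).
Then F(2) - F(0) = (log(3) + 10*log(2)) - (log(32)) = log(96).

log(96)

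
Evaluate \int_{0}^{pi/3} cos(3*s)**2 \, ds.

Use the identity cos^2(3*s) = (1 + cos(6*s))/2.
An antiderivative is F(s) = s/2 + sin(6*s)/12.
Then F(pi/3) - F(0) = (pi/6) - (0) = pi/6.

pi/6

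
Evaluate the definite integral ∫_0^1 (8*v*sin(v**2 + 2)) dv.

Let u = v**2 + 2, so du = 2*v dv. When v = 0, u = 2; when v = 1, u = 3.
The integral becomes 4·∫ sin(u) du from 2 to 3, with antiderivative -4*cos(u).
Back in v: F(v) = -4*cos(v**2 + 2).
Then F(1) - F(0) = (-4*cos(3)) - (-4*cos(2)) = 4*cos(2) - 4*cos(3).

4*cos(2) - 4*cos(3)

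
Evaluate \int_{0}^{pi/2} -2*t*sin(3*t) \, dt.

Integrate by parts once (u = t, dv = -2*sin(3*t) dt).
An antiderivative is F(t) = 2*t*cos(3*t)/3 - 2*sin(3*t)/9.
Then F(pi/2) - F(0) = (2/9) - (0) = 2/9.

2/9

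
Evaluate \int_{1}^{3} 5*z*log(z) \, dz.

-10 + 45*log(3)/2

Integrate by parts once (u = ln z, dv = 5*z dz).
An antiderivative is F(z) = 5*z**2*(2*log(z) - 1)/4.
Then F(3) - F(1) = (-45/4 + 45*log(3)/2) - (-5/4) = -10 + 45*log(3)/2.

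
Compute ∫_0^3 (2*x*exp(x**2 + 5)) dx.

Let u = x**2 + 5, so du = 2*x dx. When x = 0, u = 5; when x = 3, u = 14.
The integral becomes ∫ exp(u) du from 5 to 14, with antiderivative exp(u).
Back in x: F(x) = exp(x**2 + 5).
Then F(3) - F(0) = (exp(14)) - (exp(5)) = -exp(5) + exp(14).

-exp(5) + exp(14)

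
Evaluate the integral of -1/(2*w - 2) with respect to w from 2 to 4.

-log(6)/2 + log(2)/2

An antiderivative is F(w) = -log(2*w - 2)/2.
Then F(4) - F(2) = (-log(6)/2) - (-log(2)/2) = -log(6)/2 + log(2)/2.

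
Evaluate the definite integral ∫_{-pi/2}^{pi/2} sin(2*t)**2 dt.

Use the identity sin^2(2*t) = (1 - cos(4*t))/2.
An antiderivative is F(t) = t/2 - sin(4*t)/8.
Then F(pi/2) - F(-pi/2) = (pi/4) - (-pi/4) = pi/2.

pi/2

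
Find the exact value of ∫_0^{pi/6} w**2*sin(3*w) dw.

-2/27 + pi/27

Integrate by parts twice (u = w^2, dv = sin(3*w) dw).
An antiderivative is F(w) = -w**2*cos(3*w)/3 + 2*w*sin(3*w)/9 + 2*cos(3*w)/27.
Then F(pi/6) - F(0) = (pi/27) - (2/27) = -2/27 + pi/27.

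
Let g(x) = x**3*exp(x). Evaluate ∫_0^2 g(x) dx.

Integrate by parts 3 times (u = x^3, dv = exp(x) dx).
An antiderivative is F(x) = (x**3 - 3*x**2 + 6*x - 6)*exp(x).
Then F(2) - F(0) = (2*exp(2)) - (-6) = 6 + 2*exp(2).

6 + 2*exp(2)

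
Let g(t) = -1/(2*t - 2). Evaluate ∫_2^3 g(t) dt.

An antiderivative is F(t) = -log(2*t - 2)/2.
Then F(3) - F(2) = (-log(2)) - (-log(2)/2) = -log(2)/2.

-log(2)/2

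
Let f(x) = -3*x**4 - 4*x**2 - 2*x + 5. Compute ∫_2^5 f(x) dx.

-10089/5

By the power rule, an antiderivative is F(x) = -3*x**5/5 - 4*x**3/3 - x**2 + 5*x.
Then F(5) - F(2) = (-6125/3) - (-358/15) = -10089/5.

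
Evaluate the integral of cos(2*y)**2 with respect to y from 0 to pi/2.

Use the identity cos^2(2*y) = (1 + cos(4*y))/2.
An antiderivative is F(y) = y/2 + sin(4*y)/8.
Then F(pi/2) - F(0) = (pi/4) - (0) = pi/4.

pi/4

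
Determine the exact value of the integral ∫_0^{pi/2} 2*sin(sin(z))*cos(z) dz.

2 - 2*cos(1)

Let u = sin(z), so du = cos(z) dz. When z = 0, u = 0; when z = pi/2, u = 1.
The integral becomes 2·∫ sin(u) du from 0 to 1, with antiderivative -2*cos(u).
Back in z: F(z) = -2*cos(sin(z)).
Then F(pi/2) - F(0) = (-2*cos(1)) - (-2) = 2 - 2*cos(1).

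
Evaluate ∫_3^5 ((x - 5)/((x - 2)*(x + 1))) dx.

log(3/4)

Factor the denominator: x**2 - x - 2 = (x + 1)(x - 2).
Partial fractions: (x - 5)/((x - 2)*(x + 1)) = 2/(x + 1) - 1/(x - 2).
An antiderivative is F(x) = -log(x - 2) + 2*log(x + 1).
Then F(5) - F(3) = (log(12)) - (log(16)) = log(3/4).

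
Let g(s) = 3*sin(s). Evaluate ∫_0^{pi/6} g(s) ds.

3 - 3*sqrt(3)/2

An antiderivative is F(s) = -3*cos(s).
Then F(pi/6) - F(0) = (-3*sqrt(3)/2) - (-3) = 3 - 3*sqrt(3)/2.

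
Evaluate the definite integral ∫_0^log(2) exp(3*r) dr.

7/3

Let u = exp(r), so du = exp(r) dr. When r = 0, u = 1; when r = log(2), u = 2.
The integral becomes ∫ u**2 du from 1 to 2, with antiderivative u**3/3.
Back in r: F(r) = exp(3*r)/3.
Then F(log(2)) - F(0) = (8/3) - (1/3) = 7/3.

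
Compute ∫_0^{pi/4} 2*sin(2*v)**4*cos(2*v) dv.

Let u = sin(2*v), so du = 2*cos(2*v) dv. When v = 0, u = 0; when v = pi/4, u = 1.
The integral becomes ∫ u**4 du from 0 to 1, with antiderivative u**5/5.
Back in v: F(v) = sin(2*v)**5/5.
Then F(pi/4) - F(0) = (1/5) - (0) = 1/5.

1/5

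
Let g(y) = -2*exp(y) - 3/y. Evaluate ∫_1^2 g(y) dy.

An antiderivative is F(y) = -2*exp(y) - 3*log(y).
Then F(2) - F(1) = (-2*exp(2) - log(8)) - (-2*exp(1)) = -2*exp(2) - log(8) + 2*exp(1).

-2*exp(2) - log(8) + 2*exp(1)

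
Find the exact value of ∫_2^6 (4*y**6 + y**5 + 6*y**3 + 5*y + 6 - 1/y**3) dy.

By the power rule, an antiderivative is F(y) = 4*y**7/7 + y**6/6 + 3*y**4/2 + 5*y**2/2 + 6*y + 1/(2*y**2).
Then F(6) - F(2) = (85583959/504) - (21829/168) = 10689809/63.

10689809/63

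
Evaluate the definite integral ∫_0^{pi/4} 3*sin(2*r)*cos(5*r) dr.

Use the identity sin(2*r)cos(5*r) = [sin(7*r) + sin(-3*r)]/2.
An antiderivative is F(r) = cos(3*r)/2 - 3*cos(7*r)/14.
Then F(pi/4) - F(0) = (-5*sqrt(2)/14) - (2/7) = -5*sqrt(2)/14 - 2/7.

-5*sqrt(2)/14 - 2/7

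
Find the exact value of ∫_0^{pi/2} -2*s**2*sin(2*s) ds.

1 - pi**2/4

Integrate by parts twice (u = s^2, dv = -2*sin(2*s) ds).
An antiderivative is F(s) = s**2*cos(2*s) - s*sin(2*s) - cos(2*s)/2.
Then F(pi/2) - F(0) = (1/2 - pi**2/4) - (-1/2) = 1 - pi**2/4.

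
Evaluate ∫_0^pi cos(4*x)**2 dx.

pi/2

Use the identity cos^2(4*x) = (1 + cos(8*x))/2.
An antiderivative is F(x) = x/2 + sin(8*x)/16.
Then F(pi) - F(0) = (pi/2) - (0) = pi/2.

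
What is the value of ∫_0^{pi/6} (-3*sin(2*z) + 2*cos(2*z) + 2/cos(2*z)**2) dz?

-3/4 + 3*sqrt(3)/2

An antiderivative is F(z) = sin(2*z) + 3*cos(2*z)/2 + tan(2*z).
Then F(pi/6) - F(0) = (3/4 + 3*sqrt(3)/2) - (3/2) = -3/4 + 3*sqrt(3)/2.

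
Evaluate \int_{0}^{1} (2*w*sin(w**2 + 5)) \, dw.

-cos(6) + cos(5)

Let u = w**2 + 5, so du = 2*w dw. When w = 0, u = 5; when w = 1, u = 6.
The integral becomes ∫ sin(u) du from 5 to 6, with antiderivative -cos(u).
Back in w: F(w) = -cos(w**2 + 5).
Then F(1) - F(0) = (-cos(6)) - (-cos(5)) = -cos(6) + cos(5).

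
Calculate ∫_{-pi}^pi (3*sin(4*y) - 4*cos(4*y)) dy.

0

An antiderivative is F(y) = -sin(4*y) - 3*cos(4*y)/4.
Then F(pi) - F(-pi) = (-3/4) - (-3/4) = 0.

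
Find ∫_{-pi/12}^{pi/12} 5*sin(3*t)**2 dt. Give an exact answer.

-5/6 + 5*pi/12

Use the identity sin^2(3*t) = (1 - cos(6*t))/2.
An antiderivative is F(t) = 5*t/2 - 5*sin(6*t)/12.
Then F(pi/12) - F(-pi/12) = (-5/12 + 5*pi/24) - (5/12 - 5*pi/24) = -5/6 + 5*pi/12.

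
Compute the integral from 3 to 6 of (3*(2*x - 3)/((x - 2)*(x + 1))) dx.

-8*log(2) + 5*log(7)

Factor the denominator: x**2 - x - 2 = (x + 1)(x - 2).
Partial fractions: 3*(2*x - 3)/((x - 2)*(x + 1)) = 5/(x + 1) + 1/(x - 2).
An antiderivative is F(x) = log(x - 2) + 5*log(x + 1).
Then F(6) - F(3) = (2*log(2) + 5*log(7)) - (10*log(2)) = -8*log(2) + 5*log(7).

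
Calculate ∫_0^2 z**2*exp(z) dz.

Integrate by parts twice (u = z^2, dv = exp(z) dz).
An antiderivative is F(z) = (z**2 - 2*z + 2)*exp(z).
Then F(2) - F(0) = (2*exp(2)) - (2) = -2 + 2*exp(2).

-2 + 2*exp(2)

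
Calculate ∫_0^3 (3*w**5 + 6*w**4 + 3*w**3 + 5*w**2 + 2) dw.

15357/20

By the power rule, an antiderivative is F(w) = w**6/2 + 6*w**5/5 + 3*w**4/4 + 5*w**3/3 + 2*w.
Then F(3) - F(0) = (15357/20) - (0) = 15357/20.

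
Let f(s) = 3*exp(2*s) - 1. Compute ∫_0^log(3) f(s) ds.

An antiderivative is F(s) = 3*exp(2*s)/2 - s.
Then F(log(3)) - F(0) = (27/2 - log(3)) - (3/2) = 12 - log(3).

12 - log(3)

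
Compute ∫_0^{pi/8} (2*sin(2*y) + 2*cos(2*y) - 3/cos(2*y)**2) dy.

-1/2

An antiderivative is F(y) = sin(2*y) - cos(2*y) - 3*tan(2*y)/2.
Then F(pi/8) - F(0) = (-3/2) - (-1) = -1/2.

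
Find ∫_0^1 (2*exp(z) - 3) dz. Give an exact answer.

-5 + 2*E

An antiderivative is F(z) = -3*z + 2*exp(z).
Then F(1) - F(0) = (-3 + 2*E) - (2) = -5 + 2*E.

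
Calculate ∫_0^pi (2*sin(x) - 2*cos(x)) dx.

An antiderivative is F(x) = -2*sin(x) - 2*cos(x).
Then F(pi) - F(0) = (2) - (-2) = 4.

4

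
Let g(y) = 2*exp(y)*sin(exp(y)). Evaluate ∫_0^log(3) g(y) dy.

2*cos(1) - 2*cos(3)

Let u = exp(y), so du = exp(y) dy. When y = 0, u = 1; when y = log(3), u = 3.
The integral becomes 2·∫ sin(u) du from 1 to 3, with antiderivative -2*cos(u).
Back in y: F(y) = -2*cos(exp(y)).
Then F(log(3)) - F(0) = (-2*cos(3)) - (-2*cos(1)) = 2*cos(1) - 2*cos(3).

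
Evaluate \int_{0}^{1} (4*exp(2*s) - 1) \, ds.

An antiderivative is F(s) = 2*exp(2*s) - s.
Then F(1) - F(0) = (-1 + 2*exp(2)) - (2) = -3 + 2*exp(2).

-3 + 2*exp(2)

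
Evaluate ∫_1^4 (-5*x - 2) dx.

By the power rule, an antiderivative is F(x) = -5*x**2/2 - 2*x.
Then F(4) - F(1) = (-48) - (-9/2) = -87/2.

-87/2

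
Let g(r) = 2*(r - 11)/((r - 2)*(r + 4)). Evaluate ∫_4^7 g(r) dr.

-12*log(2) - 3*log(5) + 5*log(11)

Factor the denominator: r**2 + 2*r - 8 = (r + 4)(r - 2).
Partial fractions: 2*(r - 11)/((r - 2)*(r + 4)) = 5/(r + 4) - 3/(r - 2).
An antiderivative is F(r) = -3*log(r - 2) + 5*log(r + 4).
Then F(7) - F(4) = (-3*log(5) + 5*log(11)) - (12*log(2)) = -12*log(2) - 3*log(5) + 5*log(11).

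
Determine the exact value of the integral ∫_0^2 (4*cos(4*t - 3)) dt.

Let u = 4*t - 3, so du = 4 dt. When t = 0, u = -3; when t = 2, u = 5.
The integral becomes ∫ cos(u) du from -3 to 5, with antiderivative sin(u).
Back in t: F(t) = sin(4*t - 3).
Then F(2) - F(0) = (sin(5)) - (-sin(3)) = sin(5) + sin(3).

sin(5) + sin(3)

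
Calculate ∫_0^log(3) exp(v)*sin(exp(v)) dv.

cos(1) - cos(3)

Let u = exp(v), so du = exp(v) dv. When v = 0, u = 1; when v = log(3), u = 3.
The integral becomes ∫ sin(u) du from 1 to 3, with antiderivative -cos(u).
Back in v: F(v) = -cos(exp(v)).
Then F(log(3)) - F(0) = (-cos(3)) - (-cos(1)) = cos(1) - cos(3).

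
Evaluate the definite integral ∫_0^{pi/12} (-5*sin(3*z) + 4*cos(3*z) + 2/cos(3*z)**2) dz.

An antiderivative is F(z) = 4*sin(3*z)/3 + 5*cos(3*z)/3 + 2*tan(3*z)/3.
Then F(pi/12) - F(0) = (2/3 + 3*sqrt(2)/2) - (5/3) = -1 + 3*sqrt(2)/2.

-1 + 3*sqrt(2)/2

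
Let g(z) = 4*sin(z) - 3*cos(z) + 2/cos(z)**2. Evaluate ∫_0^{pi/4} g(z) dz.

An antiderivative is F(z) = -3*sin(z) - 4*cos(z) + 2*tan(z).
Then F(pi/4) - F(0) = (2 - 7*sqrt(2)/2) - (-4) = 6 - 7*sqrt(2)/2.

6 - 7*sqrt(2)/2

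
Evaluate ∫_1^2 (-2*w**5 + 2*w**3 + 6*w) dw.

-9/2

By the power rule, an antiderivative is F(w) = -w**6/3 + w**4/2 + 3*w**2.
Then F(2) - F(1) = (-4/3) - (19/6) = -9/2.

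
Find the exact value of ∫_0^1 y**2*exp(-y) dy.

2 - 5*exp(-1)

Integrate by parts twice (u = y^2, dv = exp(-y) dy).
An antiderivative is F(y) = (-y**2 - 2*y - 2)*exp(-y).
Then F(1) - F(0) = (-5*exp(-1)) - (-2) = 2 - 5*exp(-1).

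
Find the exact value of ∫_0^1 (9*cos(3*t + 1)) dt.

Let u = 3*t + 1, so du = 3 dt. When t = 0, u = 1; when t = 1, u = 4.
The integral becomes 3·∫ cos(u) du from 1 to 4, with antiderivative 3*sin(u).
Back in t: F(t) = 3*sin(3*t + 1).
Then F(1) - F(0) = (3*sin(4)) - (3*sin(1)) = -3*sin(1) + 3*sin(4).

-3*sin(1) + 3*sin(4)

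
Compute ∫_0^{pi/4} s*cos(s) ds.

Integrate by parts once (u = s, dv = cos(s) ds).
An antiderivative is F(s) = s*sin(s) + cos(s).
Then F(pi/4) - F(0) = (sqrt(2)*(pi + 4)/8) - (1) = -1 + sqrt(2)*pi/8 + sqrt(2)/2.

-1 + sqrt(2)*pi/8 + sqrt(2)/2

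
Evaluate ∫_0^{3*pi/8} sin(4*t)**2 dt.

3*pi/16

Use the identity sin^2(4*t) = (1 - cos(8*t))/2.
An antiderivative is F(t) = t/2 - sin(8*t)/16.
Then F(3*pi/8) - F(0) = (3*pi/16) - (0) = 3*pi/16.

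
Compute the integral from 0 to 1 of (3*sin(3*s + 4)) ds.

-cos(7) + cos(4)

Let u = 3*s + 4, so du = 3 ds. When s = 0, u = 4; when s = 1, u = 7.
The integral becomes ∫ sin(u) du from 4 to 7, with antiderivative -cos(u).
Back in s: F(s) = -cos(3*s + 4).
Then F(1) - F(0) = (-cos(7)) - (-cos(4)) = -cos(7) + cos(4).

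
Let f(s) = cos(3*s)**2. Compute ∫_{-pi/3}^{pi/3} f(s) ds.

Use the identity cos^2(3*s) = (1 + cos(6*s))/2.
An antiderivative is F(s) = s/2 + sin(6*s)/12.
Then F(pi/3) - F(-pi/3) = (pi/6) - (-pi/6) = pi/3.

pi/3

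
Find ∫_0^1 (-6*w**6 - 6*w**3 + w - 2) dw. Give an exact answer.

By the power rule, an antiderivative is F(w) = -6*w**7/7 - 3*w**4/2 + w**2/2 - 2*w.
Then F(1) - F(0) = (-27/7) - (0) = -27/7.

-27/7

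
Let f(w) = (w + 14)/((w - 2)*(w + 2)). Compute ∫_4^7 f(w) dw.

Factor the denominator: w**2 - 4 = (w + 2)(w - 2).
Partial fractions: (w + 14)/((w - 2)*(w + 2)) = -3/(w + 2) + 4/(w - 2).
An antiderivative is F(w) = 4*log(w - 2) - 3*log(w + 2).
Then F(7) - F(4) = (-6*log(3) + 4*log(5)) - (log(2/27)) = -3*log(3) - log(2) + 4*log(5).

-3*log(3) - log(2) + 4*log(5)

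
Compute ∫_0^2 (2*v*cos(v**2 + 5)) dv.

sin(9) - sin(5)

Let u = v**2 + 5, so du = 2*v dv. When v = 0, u = 5; when v = 2, u = 9.
The integral becomes ∫ cos(u) du from 5 to 9, with antiderivative sin(u).
Back in v: F(v) = sin(v**2 + 5).
Then F(2) - F(0) = (sin(9)) - (sin(5)) = sin(9) - sin(5).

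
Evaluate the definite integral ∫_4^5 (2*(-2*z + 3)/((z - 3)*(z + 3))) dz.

Factor the denominator: z**2 - 9 = (z + 3)(z - 3).
Partial fractions: 2*(-2*z + 3)/((z - 3)*(z + 3)) = -3/(z + 3) - 1/(z - 3).
An antiderivative is F(z) = -log(z - 3) - 3*log(z + 3).
Then F(5) - F(4) = (-10*log(2)) - (-3*log(7)) = -10*log(2) + 3*log(7).

-10*log(2) + 3*log(7)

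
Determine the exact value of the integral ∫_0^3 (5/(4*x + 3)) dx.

5*log(5)/4

An antiderivative is F(x) = 5*log(4*x + 3)/4.
Then F(3) - F(0) = (5*log(15)/4) - (5*log(3)/4) = 5*log(5)/4.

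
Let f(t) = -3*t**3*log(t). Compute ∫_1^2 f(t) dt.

Integrate by parts once (u = ln t, dv = -3*t**3 dt).
An antiderivative is F(t) = -3*t**4*(4*log(t) - 1)/16.
Then F(2) - F(1) = (3 - 12*log(2)) - (3/16) = 45/16 - 12*log(2).

45/16 - 12*log(2)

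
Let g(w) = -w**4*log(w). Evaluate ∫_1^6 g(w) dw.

311 - 7776*log(6)/5

Integrate by parts once (u = ln w, dv = -w**4 dw).
An antiderivative is F(w) = -w**5*(5*log(w) - 1)/25.
Then F(6) - F(1) = (7776/25 - 7776*log(6)/5) - (1/25) = 311 - 7776*log(6)/5.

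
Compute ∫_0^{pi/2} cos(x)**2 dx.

Use the identity cos^2(x) = (1 + cos(2*x))/2.
An antiderivative is F(x) = x/2 + sin(2*x)/4.
Then F(pi/2) - F(0) = (pi/4) - (0) = pi/4.

pi/4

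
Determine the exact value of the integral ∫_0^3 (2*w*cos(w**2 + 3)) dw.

Let u = w**2 + 3, so du = 2*w dw. When w = 0, u = 3; when w = 3, u = 12.
The integral becomes ∫ cos(u) du from 3 to 12, with antiderivative sin(u).
Back in w: F(w) = sin(w**2 + 3).
Then F(3) - F(0) = (sin(12)) - (sin(3)) = sin(12) - sin(3).

sin(12) - sin(3)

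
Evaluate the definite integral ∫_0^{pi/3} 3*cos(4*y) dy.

An antiderivative is F(y) = 3*sin(4*y)/4.
Then F(pi/3) - F(0) = (-3*sqrt(3)/8) - (0) = -3*sqrt(3)/8.

-3*sqrt(3)/8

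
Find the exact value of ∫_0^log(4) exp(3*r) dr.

Let u = exp(r), so du = exp(r) dr. When r = 0, u = 1; when r = log(4), u = 4.
The integral becomes ∫ u**2 du from 1 to 4, with antiderivative u**3/3.
Back in r: F(r) = exp(3*r)/3.
Then F(log(4)) - F(0) = (64/3) - (1/3) = 21.

21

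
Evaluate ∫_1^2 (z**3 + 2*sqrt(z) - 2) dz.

By the power rule, an antiderivative is F(z) = z**4/4 + 4*z**(3/2)/3 - 2*z.
Then F(2) - F(1) = (8*sqrt(2)/3) - (-5/12) = 5/12 + 8*sqrt(2)/3.

5/12 + 8*sqrt(2)/3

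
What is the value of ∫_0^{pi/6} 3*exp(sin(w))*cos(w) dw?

-3 + 3*exp(1/2)

Let u = sin(w), so du = cos(w) dw. When w = 0, u = 0; when w = pi/6, u = 1/2.
The integral becomes 3·∫ exp(u) du from 0 to 1/2, with antiderivative 3*exp(u).
Back in w: F(w) = 3*exp(sin(w)).
Then F(pi/6) - F(0) = (3*exp(1/2)) - (3) = -3 + 3*exp(1/2).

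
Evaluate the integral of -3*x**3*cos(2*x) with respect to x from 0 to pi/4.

-9/8 - 3*pi**3/128 + 9*pi/16

Integrate by parts 3 times (u = x^3, dv = -3*cos(2*x) dx).
An antiderivative is F(x) = -3*x**3*sin(2*x)/2 - 9*x**2*cos(2*x)/4 + 9*x*sin(2*x)/4 + 9*cos(2*x)/8.
Then F(pi/4) - F(0) = (3*pi*(24 - pi**2)/128) - (9/8) = -9/8 - 3*pi**3/128 + 9*pi/16.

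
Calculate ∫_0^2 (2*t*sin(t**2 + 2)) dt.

-cos(6) + cos(2)

Let u = t**2 + 2, so du = 2*t dt. When t = 0, u = 2; when t = 2, u = 6.
The integral becomes ∫ sin(u) du from 2 to 6, with antiderivative -cos(u).
Back in t: F(t) = -cos(t**2 + 2).
Then F(2) - F(0) = (-cos(6)) - (-cos(2)) = -cos(6) + cos(2).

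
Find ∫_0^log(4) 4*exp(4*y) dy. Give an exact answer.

255

Let u = exp(y), so du = exp(y) dy. When y = 0, u = 1; when y = log(4), u = 4.
The integral becomes 4·∫ u**3 du from 1 to 4, with antiderivative u**4.
Back in y: F(y) = exp(4*y).
Then F(log(4)) - F(0) = (256) - (1) = 255.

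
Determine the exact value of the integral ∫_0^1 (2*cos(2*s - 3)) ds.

-sin(1) + sin(3)

Let u = 2*s - 3, so du = 2 ds. When s = 0, u = -3; when s = 1, u = -1.
The integral becomes ∫ cos(u) du from -3 to -1, with antiderivative sin(u).
Back in s: F(s) = sin(2*s - 3).
Then F(1) - F(0) = (-sin(1)) - (-sin(3)) = -sin(1) + sin(3).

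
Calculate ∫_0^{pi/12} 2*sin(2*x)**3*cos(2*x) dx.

1/64

Let u = sin(2*x), so du = 2*cos(2*x) dx. When x = 0, u = 0; when x = pi/12, u = 1/2.
The integral becomes ∫ u**3 du from 0 to 1/2, with antiderivative u**4/4.
Back in x: F(x) = sin(2*x)**4/4.
Then F(pi/12) - F(0) = (1/64) - (0) = 1/64.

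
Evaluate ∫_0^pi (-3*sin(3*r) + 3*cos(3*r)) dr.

-2

An antiderivative is F(r) = sin(3*r) + cos(3*r).
Then F(pi) - F(0) = (-1) - (1) = -2.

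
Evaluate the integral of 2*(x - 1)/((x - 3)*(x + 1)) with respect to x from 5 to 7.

log(8/3)

Factor the denominator: x**2 - 2*x - 3 = (x + 1)(x - 3).
Partial fractions: 2*(x - 1)/((x - 3)*(x + 1)) = 1/(x + 1) + 1/(x - 3).
An antiderivative is F(x) = log(x - 3) + log(x + 1).
Then F(7) - F(5) = (log(32)) - (log(12)) = log(8/3).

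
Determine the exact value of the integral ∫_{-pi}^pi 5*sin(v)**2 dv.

5*pi

Use the identity sin^2(v) = (1 - cos(2*v))/2.
An antiderivative is F(v) = 5*v/2 - 5*sin(2*v)/4.
Then F(pi) - F(-pi) = (5*pi/2) - (-5*pi/2) = 5*pi.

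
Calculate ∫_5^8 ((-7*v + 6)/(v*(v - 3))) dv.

-3*log(5) - log(2)

Factor the denominator: v**2 - 3*v = v(v - 3).
Partial fractions: (-7*v + 6)/(v*(v - 3)) = -2/v - 5/(v - 3).
An antiderivative is F(v) = -2*log(v) - 5*log(v - 3).
Then F(8) - F(5) = (-5*log(5) - 6*log(2)) - (-5*log(2) - 2*log(5)) = -3*log(5) - log(2).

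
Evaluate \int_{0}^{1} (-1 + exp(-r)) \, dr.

-exp(-1)

An antiderivative is F(r) = -r - exp(-r).
Then F(1) - F(0) = (-1 - exp(-1)) - (-1) = -exp(-1).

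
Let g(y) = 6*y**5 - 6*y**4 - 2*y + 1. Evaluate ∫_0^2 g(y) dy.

By the power rule, an antiderivative is F(y) = y**6 - 6*y**5/5 - y**2 + y.
Then F(2) - F(0) = (118/5) - (0) = 118/5.

118/5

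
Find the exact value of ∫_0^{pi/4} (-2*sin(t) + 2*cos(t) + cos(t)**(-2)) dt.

An antiderivative is F(t) = 2*sin(t) + 2*cos(t) + tan(t).
Then F(pi/4) - F(0) = (1 + 2*sqrt(2)) - (2) = -1 + 2*sqrt(2).

-1 + 2*sqrt(2)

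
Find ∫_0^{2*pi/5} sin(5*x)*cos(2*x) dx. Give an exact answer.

5*sqrt(5)/84 + 25/84

Use the identity sin(5*x)cos(2*x) = [sin(7*x) + sin(3*x)]/2.
An antiderivative is F(x) = -cos(3*x)/6 - cos(7*x)/14.
Then F(2*pi/5) - F(0) = (5/84 + 5*sqrt(5)/84) - (-5/21) = 5*sqrt(5)/84 + 25/84.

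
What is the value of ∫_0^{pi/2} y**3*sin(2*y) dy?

Integrate by parts 3 times (u = y^3, dv = sin(2*y) dy).
An antiderivative is F(y) = -y**3*cos(2*y)/2 + 3*y**2*sin(2*y)/4 + 3*y*cos(2*y)/4 - 3*sin(2*y)/8.
Then F(pi/2) - F(0) = (pi*(-6 + pi**2)/16) - (0) = pi*(-6 + pi**2)/16.

pi*(-6 + pi**2)/16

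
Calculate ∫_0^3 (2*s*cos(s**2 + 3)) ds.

sin(12) - sin(3)

Let u = s**2 + 3, so du = 2*s ds. When s = 0, u = 3; when s = 3, u = 12.
The integral becomes ∫ cos(u) du from 3 to 12, with antiderivative sin(u).
Back in s: F(s) = sin(s**2 + 3).
Then F(3) - F(0) = (sin(12)) - (sin(3)) = sin(12) - sin(3).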